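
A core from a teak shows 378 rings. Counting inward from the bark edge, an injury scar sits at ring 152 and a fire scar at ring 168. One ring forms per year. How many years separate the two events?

16 years

The two markers are separated by 168 − 152 = 16 rings.
That is 16 years at one ring per year.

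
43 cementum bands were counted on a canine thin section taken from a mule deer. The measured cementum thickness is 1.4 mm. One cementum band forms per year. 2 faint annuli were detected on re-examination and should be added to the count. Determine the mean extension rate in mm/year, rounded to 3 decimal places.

0.031 mm/year

Correcting the raw count gives 43 + 2 = 45 true cementum bands.
1.4 mm over 45 years gives 1.4 / 45 ≈ 0.031 mm/year.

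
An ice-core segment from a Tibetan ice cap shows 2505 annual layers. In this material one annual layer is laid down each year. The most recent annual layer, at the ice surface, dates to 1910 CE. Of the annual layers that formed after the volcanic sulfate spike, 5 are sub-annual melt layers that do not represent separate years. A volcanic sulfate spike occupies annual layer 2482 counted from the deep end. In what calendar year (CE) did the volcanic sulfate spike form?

2505 − 2482 = 23 annual layers lie beyond the volcanic sulfate spike toward the ice surface.
Removing the 5 false annual layers leaves 23 − 5 = 18 true annual layers beyond the volcanic sulfate spike.
1910 − 18 = 1892 CE.

1892 CE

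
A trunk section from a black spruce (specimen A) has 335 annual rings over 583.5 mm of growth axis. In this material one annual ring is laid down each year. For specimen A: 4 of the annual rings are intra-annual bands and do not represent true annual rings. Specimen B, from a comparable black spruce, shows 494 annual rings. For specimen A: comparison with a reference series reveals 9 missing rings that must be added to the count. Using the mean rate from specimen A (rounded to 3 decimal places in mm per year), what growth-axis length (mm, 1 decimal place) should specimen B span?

Specimen A: true annual ring count = 335 − 4 + 9 = 340.
A: 583.5 mm over 340 years gives 583.5 / 340 ≈ 1.716 mm/year.
B's length ≈ 1.716 × 494 = 847.7 mm.

847.7 mm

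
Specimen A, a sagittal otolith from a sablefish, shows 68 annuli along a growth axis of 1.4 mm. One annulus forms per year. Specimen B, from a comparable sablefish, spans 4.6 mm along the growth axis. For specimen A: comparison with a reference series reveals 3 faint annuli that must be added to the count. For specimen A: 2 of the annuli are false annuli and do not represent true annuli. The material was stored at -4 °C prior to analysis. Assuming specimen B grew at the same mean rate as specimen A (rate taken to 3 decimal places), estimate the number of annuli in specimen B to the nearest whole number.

Specimen A: after corrections the count is 68 − 2 + 3 = 69 annuli.
A: Mean rate = 1.4 mm / 69 years ≈ 0.020 mm per year.
Specimen B: 4.6 mm / 0.020 mm per year = 230.00 years ≈ 230 annuli.

230 annuli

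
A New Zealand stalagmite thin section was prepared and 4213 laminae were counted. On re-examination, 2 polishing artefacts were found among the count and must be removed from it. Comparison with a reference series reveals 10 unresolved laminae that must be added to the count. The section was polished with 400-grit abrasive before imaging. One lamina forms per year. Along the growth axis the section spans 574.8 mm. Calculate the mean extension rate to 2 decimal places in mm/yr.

0.14 mm/yr

After corrections the count is 4213 − 2 + 10 = 4221 laminae.
Extension rate ≈ 574.8 / 4221 = 0.14 mm/yr.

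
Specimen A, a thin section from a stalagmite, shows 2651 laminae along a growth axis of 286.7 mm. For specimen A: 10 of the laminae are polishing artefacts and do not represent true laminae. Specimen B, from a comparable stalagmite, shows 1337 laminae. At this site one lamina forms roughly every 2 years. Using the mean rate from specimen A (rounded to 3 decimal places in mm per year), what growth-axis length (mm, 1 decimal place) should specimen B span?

144.4 mm

Specimen A: true lamina count = 2651 − 10 = 2641.
Specimen A: at 2 years per lamina, 2641 × 2 = 5282 years.
A: 286.7 mm over 5282 years gives 286.7 / 5282 ≈ 0.054 mm/yr.
Specimen B: multiplying by 2 years per lamina: 1337 × 2 = 2674 years. For B, 0.054 mm/year × 2674 years = 144.4 mm.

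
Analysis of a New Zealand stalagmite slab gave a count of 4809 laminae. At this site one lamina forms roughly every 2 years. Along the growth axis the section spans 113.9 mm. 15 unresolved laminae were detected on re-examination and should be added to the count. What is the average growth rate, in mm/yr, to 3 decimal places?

True lamina count = 4809 + 15 = 4824.
Multiplying by 2 years per lamina: 4824 × 2 = 9648 years.
Extension rate ≈ 113.9 / 9648 = 0.012 mm/yr.

0.012 mm/yr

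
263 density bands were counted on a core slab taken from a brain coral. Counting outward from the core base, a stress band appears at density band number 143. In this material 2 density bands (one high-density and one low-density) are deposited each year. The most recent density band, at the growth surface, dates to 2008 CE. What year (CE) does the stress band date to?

1948 CE

Between density band 143 and the growth surface there are 263 − 143 = 120 density bands.
With 2 density bands per year, 120 / 2 = 60 years.
2008 − 60 = 1948 CE.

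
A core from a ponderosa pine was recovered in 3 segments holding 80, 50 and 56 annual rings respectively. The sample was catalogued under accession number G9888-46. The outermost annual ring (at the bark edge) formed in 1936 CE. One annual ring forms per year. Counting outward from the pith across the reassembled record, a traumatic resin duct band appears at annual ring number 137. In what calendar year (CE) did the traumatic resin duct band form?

1887 CE

Total annual rings = 80 + 50 + 56 = 186.
The traumatic resin duct band sits at annual ring 137 from the pith, so 186 − 137 = 49 annual rings formed after it.
Counting back 49 years from 1936 CE places the traumatic resin duct band in 1936 − 49 = 1887 CE.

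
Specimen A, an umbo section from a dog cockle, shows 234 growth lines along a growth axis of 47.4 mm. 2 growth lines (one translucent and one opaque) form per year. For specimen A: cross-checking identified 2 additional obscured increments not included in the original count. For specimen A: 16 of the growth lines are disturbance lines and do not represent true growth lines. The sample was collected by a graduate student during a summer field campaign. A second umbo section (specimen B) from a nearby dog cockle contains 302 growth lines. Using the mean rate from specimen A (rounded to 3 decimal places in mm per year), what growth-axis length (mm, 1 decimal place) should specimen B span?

65.1 mm

Specimen A: adjusted count: 234 − 16 + 2 = 220 growth lines.
Specimen A: dividing by 2 growth lines per year: 220 / 2 = 110 years.
A: Extension rate ≈ 47.4 / 110 = 0.431 mm/year.
Specimen B: with 2 growth lines per year, 302 / 2 = 151 years. Length of B = 0.431 × 151 = 65.1 mm.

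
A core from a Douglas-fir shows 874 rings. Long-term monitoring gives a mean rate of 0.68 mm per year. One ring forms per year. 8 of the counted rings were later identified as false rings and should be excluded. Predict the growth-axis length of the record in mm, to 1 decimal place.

Correcting the raw count gives 874 − 8 = 866 true rings.
Length ≈ 0.68 × 866 = 588.9 mm.

588.9 mm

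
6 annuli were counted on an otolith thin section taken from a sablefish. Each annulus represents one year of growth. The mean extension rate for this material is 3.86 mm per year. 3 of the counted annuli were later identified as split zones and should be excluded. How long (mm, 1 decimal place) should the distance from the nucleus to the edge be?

11.6 mm

After corrections the count is 6 − 3 = 3 annuli.
Predicted length = 3.86 mm/year × 3 years = 11.6 mm.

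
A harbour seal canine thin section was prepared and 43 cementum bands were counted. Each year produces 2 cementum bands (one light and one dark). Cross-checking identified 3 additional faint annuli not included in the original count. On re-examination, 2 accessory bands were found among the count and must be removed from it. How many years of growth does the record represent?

Correcting the raw count gives 43 − 2 + 3 = 44 true cementum bands.
44 cementum bands at 2 per year is 44 / 2 = 22 years.

22 years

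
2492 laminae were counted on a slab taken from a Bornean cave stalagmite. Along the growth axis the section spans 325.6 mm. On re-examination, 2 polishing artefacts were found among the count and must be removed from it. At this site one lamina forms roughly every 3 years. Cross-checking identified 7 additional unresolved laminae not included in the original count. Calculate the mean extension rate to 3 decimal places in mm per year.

After corrections the count is 2492 − 2 + 7 = 2497 laminae.
2497 laminae at 3 years each span 2497 × 3 = 7491 years.
325.6 mm over 7491 years gives 325.6 / 7491 ≈ 0.043 mm per year.

0.043 mm per year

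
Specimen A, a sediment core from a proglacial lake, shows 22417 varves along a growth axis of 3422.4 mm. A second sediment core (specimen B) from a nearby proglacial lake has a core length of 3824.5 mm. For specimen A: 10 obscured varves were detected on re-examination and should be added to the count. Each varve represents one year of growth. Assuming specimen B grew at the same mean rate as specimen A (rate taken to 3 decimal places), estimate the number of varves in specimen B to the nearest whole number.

Specimen A: correcting the raw count gives 22417 + 10 = 22427 true varves.
A: Mean rate = 3422.4 mm / 22427 years ≈ 0.153 mm per year.
B spans 3824.5 / 0.153 = 24996.73 years ≈ 24997 varves.

24997 varves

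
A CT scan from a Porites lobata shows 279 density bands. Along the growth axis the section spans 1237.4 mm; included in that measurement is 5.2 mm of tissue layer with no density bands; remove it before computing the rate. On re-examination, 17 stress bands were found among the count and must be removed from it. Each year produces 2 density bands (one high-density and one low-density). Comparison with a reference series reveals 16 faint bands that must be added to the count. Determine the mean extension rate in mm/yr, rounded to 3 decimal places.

8.865 mm/yr

After corrections the count is 279 − 17 + 16 = 278 density bands.
Dividing by 2 density bands per year: 278 / 2 = 139 years.
Net length = 1237.4 − 5.2 = 1232.2 mm.
Mean rate = 1232.2 mm / 139 years ≈ 8.865 mm/yr.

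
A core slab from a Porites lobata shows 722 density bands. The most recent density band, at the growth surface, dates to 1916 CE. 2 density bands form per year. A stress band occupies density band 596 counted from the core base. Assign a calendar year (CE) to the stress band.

1853 CE

The stress band sits at density band 596 from the core base, so 722 − 596 = 126 density bands formed after it.
With 2 density bands per year, 126 / 2 = 63 years.
Counting back 63 years from 1916 CE places the stress band in 1916 − 63 = 1853 CE.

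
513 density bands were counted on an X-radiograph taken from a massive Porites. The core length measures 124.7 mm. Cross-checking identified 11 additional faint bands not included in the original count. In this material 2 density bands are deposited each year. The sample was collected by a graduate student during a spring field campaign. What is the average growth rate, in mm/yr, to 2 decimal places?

0.48 mm/yr

Adjusted count: 513 + 11 = 524 density bands.
524 density bands at 2 per year is 524 / 2 = 262 years.
Extension rate ≈ 124.7 / 262 = 0.48 mm/yr.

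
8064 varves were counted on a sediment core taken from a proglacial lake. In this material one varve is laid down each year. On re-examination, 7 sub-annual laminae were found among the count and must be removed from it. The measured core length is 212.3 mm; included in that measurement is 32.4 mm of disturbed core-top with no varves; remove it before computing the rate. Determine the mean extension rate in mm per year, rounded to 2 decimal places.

True varve count = 8064 − 7 = 8057.
Net length = 212.3 − 32.4 = 179.9 mm.
Mean rate = 179.9 mm / 8057 years ≈ 0.02 mm per year.

0.02 mm per year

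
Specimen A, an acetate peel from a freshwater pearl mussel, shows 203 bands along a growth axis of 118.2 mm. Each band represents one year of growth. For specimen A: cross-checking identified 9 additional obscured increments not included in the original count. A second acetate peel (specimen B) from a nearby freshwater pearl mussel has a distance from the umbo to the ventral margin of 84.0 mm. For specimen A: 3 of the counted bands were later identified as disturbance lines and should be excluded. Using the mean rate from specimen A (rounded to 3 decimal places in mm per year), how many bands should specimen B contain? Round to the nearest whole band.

148 bands

Specimen A: true band count = 203 − 3 + 9 = 209.
A: Extension rate ≈ 118.2 / 209 = 0.566 mm/year.
For B, 84.0 / 0.566 = 148.41 years ≈ 148 bands.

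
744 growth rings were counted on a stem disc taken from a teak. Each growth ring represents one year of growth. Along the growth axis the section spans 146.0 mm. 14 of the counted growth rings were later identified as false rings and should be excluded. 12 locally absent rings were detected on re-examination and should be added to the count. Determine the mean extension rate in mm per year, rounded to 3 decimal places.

True growth ring count = 744 − 14 + 12 = 742.
Extension rate ≈ 146.0 / 742 = 0.197 mm per year.

0.197 mm per year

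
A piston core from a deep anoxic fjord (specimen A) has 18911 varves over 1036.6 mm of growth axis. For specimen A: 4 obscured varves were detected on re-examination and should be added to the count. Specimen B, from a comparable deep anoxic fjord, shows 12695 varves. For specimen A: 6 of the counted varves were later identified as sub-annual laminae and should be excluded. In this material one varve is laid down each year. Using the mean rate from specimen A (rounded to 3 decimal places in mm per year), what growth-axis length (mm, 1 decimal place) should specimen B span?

698.2 mm

Specimen A: after corrections the count is 18911 − 6 + 4 = 18909 varves.
A: Mean rate = 1036.6 mm / 18909 years ≈ 0.055 mm/yr.
B's length ≈ 0.055 × 12695 = 698.2 mm.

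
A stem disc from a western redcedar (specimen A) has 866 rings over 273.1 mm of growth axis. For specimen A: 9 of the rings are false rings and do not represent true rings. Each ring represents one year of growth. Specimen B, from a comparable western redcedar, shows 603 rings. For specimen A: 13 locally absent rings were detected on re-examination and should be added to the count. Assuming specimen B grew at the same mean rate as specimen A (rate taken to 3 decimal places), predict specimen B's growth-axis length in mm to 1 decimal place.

Specimen A: adjusted count: 866 − 9 + 13 = 870 rings.
A: 273.1 mm over 870 years gives 273.1 / 870 ≈ 0.314 mm/yr.
For B, 0.314 mm/year × 603 years = 189.3 mm.

189.3 mm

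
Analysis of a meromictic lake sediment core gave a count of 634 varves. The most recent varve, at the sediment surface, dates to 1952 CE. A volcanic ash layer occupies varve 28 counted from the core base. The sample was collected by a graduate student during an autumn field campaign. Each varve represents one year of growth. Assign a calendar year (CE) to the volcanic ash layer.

1346 CE

634 − 28 = 606 varves lie beyond the volcanic ash layer toward the sediment surface.
The varve at the sediment surface is 1952 CE, so the volcanic ash layer dates to 1952 − 606 = 1346 CE.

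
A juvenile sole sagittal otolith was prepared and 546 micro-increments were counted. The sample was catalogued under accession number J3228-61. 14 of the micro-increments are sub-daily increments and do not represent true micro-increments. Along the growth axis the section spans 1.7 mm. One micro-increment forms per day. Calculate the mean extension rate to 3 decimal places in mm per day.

0.003 mm per day

Correcting the raw count gives 546 − 14 = 532 true micro-increments.
1.7 mm over 532 days gives 1.7 / 532 ≈ 0.003 mm per day.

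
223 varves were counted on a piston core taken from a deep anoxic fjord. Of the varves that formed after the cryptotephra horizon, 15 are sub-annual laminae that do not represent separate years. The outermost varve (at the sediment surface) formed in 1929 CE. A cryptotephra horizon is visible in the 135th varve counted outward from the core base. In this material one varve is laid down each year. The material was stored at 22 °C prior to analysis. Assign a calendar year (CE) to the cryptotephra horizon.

1856 CE

The cryptotephra horizon sits at varve 135 from the core base, so 223 − 135 = 88 varves formed after it.
88 − 15 false = 73 true varves after the cryptotephra horizon.
1929 − 73 = 1856 CE.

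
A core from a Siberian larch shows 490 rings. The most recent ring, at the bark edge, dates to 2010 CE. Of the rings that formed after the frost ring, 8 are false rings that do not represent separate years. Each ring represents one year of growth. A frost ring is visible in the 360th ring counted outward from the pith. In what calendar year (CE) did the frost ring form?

The frost ring sits at ring 360 from the pith, so 490 − 360 = 130 rings formed after it.
130 − 8 false = 122 true rings after the frost ring.
Counting back 122 years from 2010 CE places the frost ring in 2010 − 122 = 1888 CE.

1888 CE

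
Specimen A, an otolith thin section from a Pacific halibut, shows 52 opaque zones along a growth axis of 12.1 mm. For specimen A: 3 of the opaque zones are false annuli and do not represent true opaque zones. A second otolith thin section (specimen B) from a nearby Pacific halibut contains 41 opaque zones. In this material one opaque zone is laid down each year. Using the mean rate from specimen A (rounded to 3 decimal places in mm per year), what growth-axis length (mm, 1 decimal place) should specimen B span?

Specimen A: true opaque zone count = 52 − 3 = 49.
A: 12.1 mm over 49 years gives 12.1 / 49 ≈ 0.247 mm per year.
B's length ≈ 0.247 × 41 = 10.1 mm.

10.1 mm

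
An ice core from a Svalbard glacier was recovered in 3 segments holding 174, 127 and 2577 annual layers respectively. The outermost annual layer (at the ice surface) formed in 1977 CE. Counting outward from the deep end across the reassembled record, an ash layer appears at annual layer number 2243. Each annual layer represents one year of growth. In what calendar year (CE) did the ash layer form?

1342 CE

Total annual layers = 174 + 127 + 2577 = 2878.
2878 − 2243 = 635 annual layers lie beyond the ash layer toward the ice surface.
Counting back 635 years from 1977 CE places the ash layer in 1977 − 635 = 1342 CE.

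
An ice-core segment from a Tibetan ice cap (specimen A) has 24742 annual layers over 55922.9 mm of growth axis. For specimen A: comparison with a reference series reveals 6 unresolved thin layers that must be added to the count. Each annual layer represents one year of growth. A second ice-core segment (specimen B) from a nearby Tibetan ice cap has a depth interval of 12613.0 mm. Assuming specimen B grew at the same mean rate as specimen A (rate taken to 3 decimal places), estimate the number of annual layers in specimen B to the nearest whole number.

Specimen A: true annual layer count = 24742 + 6 = 24748.
A: 55922.9 mm over 24748 years gives 55922.9 / 24748 ≈ 2.260 mm/year.
For B, 12613.0 / 2.260 = 5580.97 years ≈ 5581 annual layers.

5581 annual layers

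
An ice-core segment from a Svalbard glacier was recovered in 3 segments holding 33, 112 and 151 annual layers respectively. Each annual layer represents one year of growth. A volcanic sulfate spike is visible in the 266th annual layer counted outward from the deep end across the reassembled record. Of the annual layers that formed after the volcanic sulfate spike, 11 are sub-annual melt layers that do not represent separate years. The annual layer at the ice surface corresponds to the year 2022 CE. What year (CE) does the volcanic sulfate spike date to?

2003 CE

Total annual layers = 33 + 112 + 151 = 296.
Between annual layer 266 and the ice surface there are 296 − 266 = 30 annual layers.
Removing the 11 false annual layers leaves 30 − 11 = 19 true annual layers beyond the volcanic sulfate spike.
Counting back 19 years from 2022 CE places the volcanic sulfate spike in 2022 − 19 = 2003 CE.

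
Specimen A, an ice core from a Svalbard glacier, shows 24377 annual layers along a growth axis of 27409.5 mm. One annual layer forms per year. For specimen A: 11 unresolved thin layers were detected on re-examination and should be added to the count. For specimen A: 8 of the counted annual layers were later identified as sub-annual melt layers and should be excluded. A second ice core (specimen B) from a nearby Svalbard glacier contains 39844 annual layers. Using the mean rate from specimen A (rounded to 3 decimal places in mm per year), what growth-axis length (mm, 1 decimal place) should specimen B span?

Specimen A: correcting the raw count gives 24377 − 8 + 11 = 24380 true annual layers.
A: 27409.5 mm over 24380 years gives 27409.5 / 24380 ≈ 1.124 mm/yr.
B's length ≈ 1.124 × 39844 = 44784.7 mm.

44784.7 mm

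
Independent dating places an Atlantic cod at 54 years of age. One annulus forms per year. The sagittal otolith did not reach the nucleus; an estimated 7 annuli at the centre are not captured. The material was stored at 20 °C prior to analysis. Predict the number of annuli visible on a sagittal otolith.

At one annulus per year, 54 years correspond to 54 annuli.
54 − 7 missed = 47 annuli expected in the prepared section.

47 annuli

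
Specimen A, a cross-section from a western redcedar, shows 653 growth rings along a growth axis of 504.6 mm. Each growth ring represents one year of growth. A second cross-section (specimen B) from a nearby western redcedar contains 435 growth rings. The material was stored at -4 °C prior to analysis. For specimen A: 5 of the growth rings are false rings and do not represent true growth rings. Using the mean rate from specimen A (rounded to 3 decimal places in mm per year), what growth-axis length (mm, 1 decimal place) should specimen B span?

338.9 mm

Specimen A: adjusted count: 653 − 5 = 648 growth rings.
A: Extension rate ≈ 504.6 / 648 = 0.779 mm/year.
For B, 0.779 mm/year × 435 years = 338.9 mm.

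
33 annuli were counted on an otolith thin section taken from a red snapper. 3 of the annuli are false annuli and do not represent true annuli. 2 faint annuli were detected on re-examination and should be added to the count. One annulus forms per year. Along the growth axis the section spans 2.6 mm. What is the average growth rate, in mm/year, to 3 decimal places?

0.081 mm/year

Adjusted count: 33 − 3 + 2 = 32 annuli.
2.6 mm over 32 years gives 2.6 / 32 ≈ 0.081 mm/year.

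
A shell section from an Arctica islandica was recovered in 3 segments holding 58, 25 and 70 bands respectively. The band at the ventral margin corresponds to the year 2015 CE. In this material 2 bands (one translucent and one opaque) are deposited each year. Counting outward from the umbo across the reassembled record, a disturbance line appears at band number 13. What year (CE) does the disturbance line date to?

Total bands = 58 + 25 + 70 = 153.
153 − 13 = 140 bands lie beyond the disturbance line toward the ventral margin.
With 2 bands per year, 140 / 2 = 70 years.
The band at the ventral margin is 2015 CE, so the disturbance line dates to 2015 − 70 = 1945 CE.

1945 CE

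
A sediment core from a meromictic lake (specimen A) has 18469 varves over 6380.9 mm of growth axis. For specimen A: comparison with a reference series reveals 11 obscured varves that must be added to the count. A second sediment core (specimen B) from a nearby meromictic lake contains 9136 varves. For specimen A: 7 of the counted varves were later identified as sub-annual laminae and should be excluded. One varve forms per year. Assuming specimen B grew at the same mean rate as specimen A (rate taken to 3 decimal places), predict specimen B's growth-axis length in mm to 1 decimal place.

3151.9 mm

Specimen A: correcting the raw count gives 18469 − 7 + 11 = 18473 true varves.
A: Mean rate = 6380.9 mm / 18473 years ≈ 0.345 mm/year.
For B, 0.345 mm/year × 9136 years = 3151.9 mm.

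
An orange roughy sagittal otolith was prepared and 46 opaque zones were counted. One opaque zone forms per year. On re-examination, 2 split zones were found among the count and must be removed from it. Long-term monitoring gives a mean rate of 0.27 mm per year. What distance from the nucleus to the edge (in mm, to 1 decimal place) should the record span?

Adjusted count: 46 − 2 = 44 opaque zones.
Predicted length = 0.27 mm/year × 44 years = 11.9 mm.

11.9 mm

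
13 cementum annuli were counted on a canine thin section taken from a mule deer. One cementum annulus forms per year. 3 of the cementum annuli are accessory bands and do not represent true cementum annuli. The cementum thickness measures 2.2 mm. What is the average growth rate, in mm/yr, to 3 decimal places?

0.220 mm/yr

After corrections the count is 13 − 3 = 10 cementum annuli.
Mean rate = 2.2 mm / 10 years ≈ 0.220 mm/yr.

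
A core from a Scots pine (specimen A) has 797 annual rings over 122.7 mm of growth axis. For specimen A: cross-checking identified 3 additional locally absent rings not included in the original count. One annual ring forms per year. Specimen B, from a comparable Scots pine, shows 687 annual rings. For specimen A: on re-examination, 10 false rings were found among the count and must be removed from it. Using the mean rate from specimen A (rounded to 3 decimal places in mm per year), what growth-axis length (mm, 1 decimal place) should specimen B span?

106.5 mm

Specimen A: true annual ring count = 797 − 10 + 3 = 790.
A: Mean rate = 122.7 mm / 790 years ≈ 0.155 mm per year.
Length of B = 0.155 × 687 = 106.5 mm.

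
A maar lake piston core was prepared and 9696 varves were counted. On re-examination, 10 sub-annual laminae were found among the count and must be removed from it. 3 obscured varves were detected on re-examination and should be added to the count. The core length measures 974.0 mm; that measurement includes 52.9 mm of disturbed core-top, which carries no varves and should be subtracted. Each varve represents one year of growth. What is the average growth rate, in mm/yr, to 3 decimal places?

True varve count = 9696 − 10 + 3 = 9689.
The growth record spans 974.0 − 52.9 = 921.1 mm.
921.1 mm over 9689 years gives 921.1 / 9689 ≈ 0.095 mm/yr.

0.095 mm/yr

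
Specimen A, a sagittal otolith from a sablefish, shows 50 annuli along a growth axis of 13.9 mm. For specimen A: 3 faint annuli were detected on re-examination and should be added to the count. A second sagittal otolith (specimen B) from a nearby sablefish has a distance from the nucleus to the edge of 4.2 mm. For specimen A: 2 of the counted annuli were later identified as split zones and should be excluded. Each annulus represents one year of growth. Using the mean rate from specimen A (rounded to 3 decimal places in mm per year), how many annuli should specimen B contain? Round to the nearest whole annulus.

Specimen A: adjusted count: 50 − 2 + 3 = 51 annuli.
A: Extension rate ≈ 13.9 / 51 = 0.273 mm/year.
Specimen B: 4.2 mm / 0.273 mm per year = 15.38 years ≈ 15 annuli.

15 annuli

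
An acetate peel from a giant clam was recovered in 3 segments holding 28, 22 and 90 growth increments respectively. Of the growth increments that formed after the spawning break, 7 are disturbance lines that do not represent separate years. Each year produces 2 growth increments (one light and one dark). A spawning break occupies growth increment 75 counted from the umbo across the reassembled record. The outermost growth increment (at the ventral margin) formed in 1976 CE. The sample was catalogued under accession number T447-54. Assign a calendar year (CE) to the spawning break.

1947 CE

Total growth increments = 28 + 22 + 90 = 140.
140 − 75 = 65 growth increments lie beyond the spawning break toward the ventral margin.
Excluding 7 false growth increments: 65 − 7 = 58.
58 growth increments at 2 per year is 58 / 2 = 29 years.
Counting back 29 years from 1976 CE places the spawning break in 1976 − 29 = 1947 CE.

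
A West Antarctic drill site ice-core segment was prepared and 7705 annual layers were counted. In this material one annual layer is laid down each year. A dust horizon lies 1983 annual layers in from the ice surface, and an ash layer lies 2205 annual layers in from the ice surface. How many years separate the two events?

222 years

Separation: 2205 − 1983 = 222 annual layers.
One annual layer per year makes the interval 222 years.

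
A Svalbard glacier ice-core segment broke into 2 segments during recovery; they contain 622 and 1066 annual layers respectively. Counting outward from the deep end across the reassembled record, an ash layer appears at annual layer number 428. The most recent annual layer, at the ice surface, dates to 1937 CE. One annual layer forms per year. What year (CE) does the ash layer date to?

Total annual layers = 622 + 1066 = 1688.
Between annual layer 428 and the ice surface there are 1688 − 428 = 1260 annual layers.
Counting back 1260 years from 1937 CE places the ash layer in 1937 − 1260 = 677 CE.

677 CE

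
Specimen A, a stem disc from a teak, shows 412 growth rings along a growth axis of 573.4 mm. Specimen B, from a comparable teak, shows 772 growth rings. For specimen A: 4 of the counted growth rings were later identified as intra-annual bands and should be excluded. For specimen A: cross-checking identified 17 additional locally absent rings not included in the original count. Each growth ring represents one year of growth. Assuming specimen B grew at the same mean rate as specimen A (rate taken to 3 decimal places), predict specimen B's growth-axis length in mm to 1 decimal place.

1041.4 mm

Specimen A: true growth ring count = 412 − 4 + 17 = 425.
A: Extension rate ≈ 573.4 / 425 = 1.349 mm/year.
Length of B = 1.349 × 772 = 1041.4 mm.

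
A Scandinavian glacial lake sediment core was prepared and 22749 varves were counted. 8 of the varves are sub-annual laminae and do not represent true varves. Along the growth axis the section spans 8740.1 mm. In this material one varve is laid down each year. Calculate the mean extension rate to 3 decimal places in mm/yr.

Adjusted count: 22749 − 8 = 22741 varves.
Mean rate = 8740.1 mm / 22741 years ≈ 0.384 mm/yr.

0.384 mm/yr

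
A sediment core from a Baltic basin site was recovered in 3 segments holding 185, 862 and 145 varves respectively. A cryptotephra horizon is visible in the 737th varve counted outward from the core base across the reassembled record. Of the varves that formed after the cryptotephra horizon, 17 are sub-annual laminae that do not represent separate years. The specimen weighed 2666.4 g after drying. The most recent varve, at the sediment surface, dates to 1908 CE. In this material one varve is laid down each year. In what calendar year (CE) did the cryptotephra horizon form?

1470 CE

Total varves = 185 + 862 + 145 = 1192.
Between varve 737 and the sediment surface there are 1192 − 737 = 455 varves.
Removing the 17 false varves leaves 455 − 17 = 438 true varves beyond the cryptotephra horizon.
1908 − 438 = 1470 CE.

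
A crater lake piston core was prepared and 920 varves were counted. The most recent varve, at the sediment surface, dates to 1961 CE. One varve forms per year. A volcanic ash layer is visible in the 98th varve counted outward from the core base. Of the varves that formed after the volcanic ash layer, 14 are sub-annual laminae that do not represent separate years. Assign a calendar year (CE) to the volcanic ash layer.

1153 CE

920 − 98 = 822 varves lie beyond the volcanic ash layer toward the sediment surface.
Removing the 14 false varves leaves 822 − 14 = 808 true varves beyond the volcanic ash layer.
1961 − 808 = 1153 CE.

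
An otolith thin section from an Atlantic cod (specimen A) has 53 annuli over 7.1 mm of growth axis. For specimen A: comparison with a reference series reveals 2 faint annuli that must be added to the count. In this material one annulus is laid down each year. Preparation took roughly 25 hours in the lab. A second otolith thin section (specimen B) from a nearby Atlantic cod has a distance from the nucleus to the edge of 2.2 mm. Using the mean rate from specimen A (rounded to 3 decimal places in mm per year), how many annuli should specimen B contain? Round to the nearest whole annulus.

17 annuli

Specimen A: correcting the raw count gives 53 + 2 = 55 true annuli.
A: 7.1 mm over 55 years gives 7.1 / 55 ≈ 0.129 mm/yr.
For B, 2.2 / 0.129 = 17.05 years ≈ 17 annuli.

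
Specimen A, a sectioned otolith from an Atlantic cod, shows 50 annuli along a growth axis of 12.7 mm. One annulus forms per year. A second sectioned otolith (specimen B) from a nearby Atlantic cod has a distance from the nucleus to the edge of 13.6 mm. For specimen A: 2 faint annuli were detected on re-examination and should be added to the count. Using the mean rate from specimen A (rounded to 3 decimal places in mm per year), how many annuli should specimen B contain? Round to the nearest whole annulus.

56 annuli

Specimen A: after corrections the count is 50 + 2 = 52 annuli.
A: Extension rate ≈ 12.7 / 52 = 0.244 mm per year.
B spans 13.6 / 0.244 = 55.74 years ≈ 56 annuli.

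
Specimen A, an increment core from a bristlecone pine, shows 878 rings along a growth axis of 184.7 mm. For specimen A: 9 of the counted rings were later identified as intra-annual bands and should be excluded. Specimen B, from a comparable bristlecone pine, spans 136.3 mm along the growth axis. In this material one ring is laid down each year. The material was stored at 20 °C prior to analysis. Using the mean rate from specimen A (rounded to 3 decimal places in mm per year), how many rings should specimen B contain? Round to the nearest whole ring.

640 rings

Specimen A: true ring count = 878 − 9 = 869.
A: Extension rate ≈ 184.7 / 869 = 0.213 mm per year.
B spans 136.3 / 0.213 = 639.91 years ≈ 640 rings.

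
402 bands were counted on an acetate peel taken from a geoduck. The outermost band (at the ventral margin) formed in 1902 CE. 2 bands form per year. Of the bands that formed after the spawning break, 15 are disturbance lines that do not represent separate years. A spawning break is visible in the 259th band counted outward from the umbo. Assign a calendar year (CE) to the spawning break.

Between band 259 and the ventral margin there are 402 − 259 = 143 bands.
Excluding 15 false bands: 143 − 15 = 128.
Dividing by 2 bands per year: 128 / 2 = 64 years.
The band at the ventral margin is 1902 CE, so the spawning break dates to 1902 − 64 = 1838 CE.

1838 CE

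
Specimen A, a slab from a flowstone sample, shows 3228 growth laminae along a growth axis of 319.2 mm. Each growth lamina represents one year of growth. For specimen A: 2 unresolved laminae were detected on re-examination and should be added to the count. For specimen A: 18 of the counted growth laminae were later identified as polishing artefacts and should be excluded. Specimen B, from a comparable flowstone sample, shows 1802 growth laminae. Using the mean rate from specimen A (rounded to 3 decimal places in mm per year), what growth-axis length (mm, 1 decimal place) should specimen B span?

Specimen A: after corrections the count is 3228 − 18 + 2 = 3212 growth laminae.
A: Extension rate ≈ 319.2 / 3212 = 0.099 mm/year.
B's length ≈ 0.099 × 1802 = 178.4 mm.

178.4 mm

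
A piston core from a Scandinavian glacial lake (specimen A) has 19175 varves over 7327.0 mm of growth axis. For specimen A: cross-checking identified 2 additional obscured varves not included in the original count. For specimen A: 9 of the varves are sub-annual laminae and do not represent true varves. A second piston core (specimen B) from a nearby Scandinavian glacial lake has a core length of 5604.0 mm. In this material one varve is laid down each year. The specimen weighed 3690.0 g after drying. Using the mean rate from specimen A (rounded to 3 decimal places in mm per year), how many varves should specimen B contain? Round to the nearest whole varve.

Specimen A: correcting the raw count gives 19175 − 9 + 2 = 19168 true varves.
A: Mean rate = 7327.0 mm / 19168 years ≈ 0.382 mm per year.
B spans 5604.0 / 0.382 = 14670.16 years ≈ 14670 varves.

14670 varves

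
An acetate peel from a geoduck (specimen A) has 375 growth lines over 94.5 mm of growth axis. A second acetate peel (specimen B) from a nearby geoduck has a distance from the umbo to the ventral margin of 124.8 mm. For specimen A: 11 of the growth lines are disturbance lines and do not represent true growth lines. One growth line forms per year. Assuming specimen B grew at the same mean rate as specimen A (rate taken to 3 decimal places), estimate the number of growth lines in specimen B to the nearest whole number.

480 growth lines

Specimen A: after corrections the count is 375 − 11 = 364 growth lines.
A: 94.5 mm over 364 years gives 94.5 / 364 ≈ 0.260 mm/year.
B spans 124.8 / 0.260 = 480.00 years ≈ 480 growth lines.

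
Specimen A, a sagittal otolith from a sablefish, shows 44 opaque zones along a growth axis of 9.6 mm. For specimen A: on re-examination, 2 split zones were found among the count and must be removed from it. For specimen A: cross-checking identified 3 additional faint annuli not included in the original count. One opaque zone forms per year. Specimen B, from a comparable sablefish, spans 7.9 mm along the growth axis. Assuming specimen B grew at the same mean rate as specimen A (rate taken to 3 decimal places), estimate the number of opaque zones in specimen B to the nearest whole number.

Specimen A: true opaque zone count = 44 − 2 + 3 = 45.
A: Mean rate = 9.6 mm / 45 years ≈ 0.213 mm per year.
B spans 7.9 / 0.213 = 37.09 years ≈ 37 opaque zones.

37 opaque zones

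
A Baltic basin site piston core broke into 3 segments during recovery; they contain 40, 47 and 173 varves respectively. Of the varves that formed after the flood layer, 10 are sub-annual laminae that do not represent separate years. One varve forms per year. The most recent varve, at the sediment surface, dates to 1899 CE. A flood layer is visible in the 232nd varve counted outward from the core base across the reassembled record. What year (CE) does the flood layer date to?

Total varves = 40 + 47 + 173 = 260.
Between varve 232 and the sediment surface there are 260 − 232 = 28 varves.
Excluding 10 false varves: 28 − 10 = 18.
The varve at the sediment surface is 1899 CE, so the flood layer dates to 1899 − 18 = 1881 CE.

1881 CE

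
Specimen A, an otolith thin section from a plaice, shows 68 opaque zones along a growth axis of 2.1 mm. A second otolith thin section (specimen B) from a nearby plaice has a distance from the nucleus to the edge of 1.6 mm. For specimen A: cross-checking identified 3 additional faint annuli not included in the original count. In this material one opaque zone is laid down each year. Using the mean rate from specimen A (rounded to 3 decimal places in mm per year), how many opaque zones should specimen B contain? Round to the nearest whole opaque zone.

Specimen A: correcting the raw count gives 68 + 3 = 71 true opaque zones.
A: Extension rate ≈ 2.1 / 71 = 0.030 mm/yr.
For B, 1.6 / 0.030 = 53.33 years ≈ 53 opaque zones.

53 opaque zones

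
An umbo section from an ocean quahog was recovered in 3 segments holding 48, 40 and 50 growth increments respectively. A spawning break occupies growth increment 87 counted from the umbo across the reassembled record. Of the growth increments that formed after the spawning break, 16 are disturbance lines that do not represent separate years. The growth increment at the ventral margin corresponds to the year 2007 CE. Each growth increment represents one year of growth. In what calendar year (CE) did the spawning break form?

1972 CE

Total growth increments = 48 + 40 + 50 = 138.
The spawning break sits at growth increment 87 from the umbo, so 138 − 87 = 51 growth increments formed after it.
Removing the 16 false growth increments leaves 51 − 16 = 35 true growth increments beyond the spawning break.
Counting back 35 years from 2007 CE places the spawning break in 2007 − 35 = 1972 CE.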